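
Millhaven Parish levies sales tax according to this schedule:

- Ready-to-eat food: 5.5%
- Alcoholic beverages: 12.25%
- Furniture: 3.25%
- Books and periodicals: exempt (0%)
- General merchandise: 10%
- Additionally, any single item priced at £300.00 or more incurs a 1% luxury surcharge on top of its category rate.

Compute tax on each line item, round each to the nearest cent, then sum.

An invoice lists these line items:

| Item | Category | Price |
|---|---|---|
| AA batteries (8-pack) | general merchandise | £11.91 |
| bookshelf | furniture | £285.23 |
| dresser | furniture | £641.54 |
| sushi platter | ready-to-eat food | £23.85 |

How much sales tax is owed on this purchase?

AA batteries (8-pack) £11.91: general merchandise → 10% → £1.19
Bookshelf £285.23: furniture → 3.25% → £9.27
Dresser £641.54: furniture → 3.25% + 1% surcharge = 4.25% → £27.27
Sushi platter £23.85: ready-to-eat food → 5.5% → £1.31
Total tax = £1.19 + £9.27 + £27.27 + £1.31 = £39.04

£39.04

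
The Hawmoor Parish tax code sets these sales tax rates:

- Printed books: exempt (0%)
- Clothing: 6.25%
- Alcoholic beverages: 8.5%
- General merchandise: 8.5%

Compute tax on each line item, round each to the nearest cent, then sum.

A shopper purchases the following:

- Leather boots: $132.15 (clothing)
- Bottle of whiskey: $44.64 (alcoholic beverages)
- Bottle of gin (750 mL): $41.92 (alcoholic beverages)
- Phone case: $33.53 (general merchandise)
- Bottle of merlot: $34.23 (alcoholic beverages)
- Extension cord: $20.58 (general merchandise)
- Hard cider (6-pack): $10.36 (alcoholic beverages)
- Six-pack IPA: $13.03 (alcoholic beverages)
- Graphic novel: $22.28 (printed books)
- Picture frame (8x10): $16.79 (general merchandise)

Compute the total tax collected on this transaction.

Leather boots $132.15: clothing → 6.25% → $8.26
Bottle of whiskey $44.64: alcoholic beverages → 8.5% → $3.79
Bottle of gin (750 mL) $41.92: alcoholic beverages → 8.5% → $3.56
Phone case $33.53: general merchandise → 8.5% → $2.85
Bottle of merlot $34.23: alcoholic beverages → 8.5% → $2.91
Extension cord $20.58: general merchandise → 8.5% → $1.75
Hard cider (6-pack) $10.36: alcoholic beverages → 8.5% → $0.88
Six-pack IPA $13.03: alcoholic beverages → 8.5% → $1.11
Graphic novel $22.28: printed books → 0% → $0.00
Picture frame (8x10) $16.79: general merchandise → 8.5% → $1.43
Total tax = $8.26 + $3.79 + $3.56 + $2.85 + $2.91 + $1.75 + $0.88 + $1.11 + $1.43 = $26.54

$26.54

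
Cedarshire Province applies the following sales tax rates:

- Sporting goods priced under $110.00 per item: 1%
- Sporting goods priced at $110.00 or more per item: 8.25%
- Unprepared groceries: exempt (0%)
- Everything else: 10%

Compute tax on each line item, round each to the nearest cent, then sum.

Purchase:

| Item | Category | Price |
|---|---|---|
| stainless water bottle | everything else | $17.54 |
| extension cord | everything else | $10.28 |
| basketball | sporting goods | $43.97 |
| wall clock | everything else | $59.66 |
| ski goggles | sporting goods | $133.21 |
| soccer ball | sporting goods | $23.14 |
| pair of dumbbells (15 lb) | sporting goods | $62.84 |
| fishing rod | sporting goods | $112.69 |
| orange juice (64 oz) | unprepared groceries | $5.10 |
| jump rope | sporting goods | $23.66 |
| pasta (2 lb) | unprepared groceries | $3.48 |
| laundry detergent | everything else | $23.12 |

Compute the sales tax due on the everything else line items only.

Stainless water bottle $17.54: everything else → 10% → $1.75
Extension cord $10.28: everything else → 10% → $1.03
Wall clock $59.66: everything else → 10% → $5.97
Laundry detergent $23.12: everything else → 10% → $2.31
Tax on everything else = $1.75 + $1.03 + $5.97 + $2.31 = $11.06

$11.06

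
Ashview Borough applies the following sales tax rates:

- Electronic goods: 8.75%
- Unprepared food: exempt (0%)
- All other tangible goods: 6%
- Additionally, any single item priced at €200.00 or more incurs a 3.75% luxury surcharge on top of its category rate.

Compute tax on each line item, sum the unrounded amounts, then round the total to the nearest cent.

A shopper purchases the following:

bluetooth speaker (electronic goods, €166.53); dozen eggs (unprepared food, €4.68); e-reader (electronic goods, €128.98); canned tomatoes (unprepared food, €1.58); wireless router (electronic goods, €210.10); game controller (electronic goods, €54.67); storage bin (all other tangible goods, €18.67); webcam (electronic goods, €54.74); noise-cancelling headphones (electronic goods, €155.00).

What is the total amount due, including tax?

Bluetooth speaker €166.53: electronic goods → 8.75% → €14.571375
Dozen eggs €4.68: unprepared food → 0% → €0.00
E-reader €128.98: electronic goods → 8.75% → €11.28575
Canned tomatoes €1.58: unprepared food → 0% → €0.00
Wireless router €210.10: electronic goods → 8.75% + 3.75% surcharge = 12.5% → €26.2625
Game controller €54.67: electronic goods → 8.75% → €4.783625
Storage bin €18.67: all other tangible goods → 6% → €1.1202
Webcam €54.74: electronic goods → 8.75% → €4.78975
Noise-cancelling headphones €155.00: electronic goods → 8.75% → €13.5625
Subtotal = €794.95; unrounded tax = €76.3757 → €76.38; total due = €871.33

€871.33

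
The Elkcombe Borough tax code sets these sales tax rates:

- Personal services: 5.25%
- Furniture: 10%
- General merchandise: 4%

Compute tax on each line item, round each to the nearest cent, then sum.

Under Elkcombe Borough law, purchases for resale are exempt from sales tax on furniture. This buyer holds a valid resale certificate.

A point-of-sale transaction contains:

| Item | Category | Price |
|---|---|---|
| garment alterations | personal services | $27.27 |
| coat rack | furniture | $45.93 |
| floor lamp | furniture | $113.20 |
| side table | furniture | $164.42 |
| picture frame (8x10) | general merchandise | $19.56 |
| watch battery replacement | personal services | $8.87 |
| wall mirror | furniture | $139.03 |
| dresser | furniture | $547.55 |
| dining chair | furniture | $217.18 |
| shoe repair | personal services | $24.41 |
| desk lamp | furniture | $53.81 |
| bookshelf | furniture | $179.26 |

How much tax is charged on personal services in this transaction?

$3.18

Garment alterations $27.27: personal services → 5.25% → $1.43
Watch battery replacement $8.87: personal services → 5.25% → $0.47
Shoe repair $24.41: personal services → 5.25% → $1.28
Tax on personal services = $1.43 + $0.47 + $1.28 = $3.18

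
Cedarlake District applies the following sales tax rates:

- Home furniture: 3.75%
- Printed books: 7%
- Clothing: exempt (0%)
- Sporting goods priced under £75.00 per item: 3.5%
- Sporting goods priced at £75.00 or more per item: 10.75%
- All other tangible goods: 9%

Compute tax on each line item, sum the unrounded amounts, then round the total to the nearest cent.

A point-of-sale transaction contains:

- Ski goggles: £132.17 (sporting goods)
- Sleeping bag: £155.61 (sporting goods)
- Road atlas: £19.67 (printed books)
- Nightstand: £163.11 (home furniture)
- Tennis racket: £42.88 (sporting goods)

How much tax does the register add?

Ski goggles £132.17: sporting goods, £75.00 or more → 10.75% → £14.208275
Sleeping bag £155.61: sporting goods, £75.00 or more → 10.75% → £16.728075
Road atlas £19.67: printed books → 7% → £1.3769
Nightstand £163.11: home furniture → 3.75% → £6.116625
Tennis racket £42.88: sporting goods, under £75.00 → 3.5% → £1.5008
Unrounded tax sum = £39.930675 → £39.93

£39.93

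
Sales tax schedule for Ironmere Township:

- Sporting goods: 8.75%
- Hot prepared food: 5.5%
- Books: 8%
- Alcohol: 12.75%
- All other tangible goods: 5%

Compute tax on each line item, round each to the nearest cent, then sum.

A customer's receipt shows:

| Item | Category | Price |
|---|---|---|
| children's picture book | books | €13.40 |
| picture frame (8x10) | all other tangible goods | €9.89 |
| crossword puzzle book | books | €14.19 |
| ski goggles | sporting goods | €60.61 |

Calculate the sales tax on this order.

Children's picture book €13.40: books → 8% → €1.07
Picture frame (8x10) €9.89: all other tangible goods → 5% → €0.49
Crossword puzzle book €14.19: books → 8% → €1.14
Ski goggles €60.61: sporting goods → 8.75% → €5.30
Total tax = €1.07 + €0.49 + €1.14 + €5.30 = €8.00

€8.00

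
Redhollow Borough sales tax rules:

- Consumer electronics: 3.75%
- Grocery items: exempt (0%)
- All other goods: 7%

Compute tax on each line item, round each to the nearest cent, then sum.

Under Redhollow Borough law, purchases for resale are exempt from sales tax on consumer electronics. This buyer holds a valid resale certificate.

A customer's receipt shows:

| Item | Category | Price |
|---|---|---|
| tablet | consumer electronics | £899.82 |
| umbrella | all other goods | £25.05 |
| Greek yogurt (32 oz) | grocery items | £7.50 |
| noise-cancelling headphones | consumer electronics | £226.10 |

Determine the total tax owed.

£1.75

Tablet £899.82: consumer electronics, buyer-exempt → 0% → £0.00
Umbrella £25.05: all other goods → 7% → £1.75
Greek yogurt (32 oz) £7.50: grocery items → 0% → £0.00
Noise-cancelling headphones £226.10: consumer electronics, buyer-exempt → 0% → £0.00
Total tax = £1.75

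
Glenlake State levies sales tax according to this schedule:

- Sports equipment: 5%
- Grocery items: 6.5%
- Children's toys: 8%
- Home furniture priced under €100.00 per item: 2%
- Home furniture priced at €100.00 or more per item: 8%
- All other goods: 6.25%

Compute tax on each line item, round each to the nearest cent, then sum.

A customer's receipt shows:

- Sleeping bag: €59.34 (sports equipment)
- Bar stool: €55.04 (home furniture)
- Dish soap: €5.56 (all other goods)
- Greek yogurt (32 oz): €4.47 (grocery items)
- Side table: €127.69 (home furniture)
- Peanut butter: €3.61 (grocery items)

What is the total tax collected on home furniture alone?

€11.32

Bar stool €55.04: home furniture, under €100.00 → 2% → €1.10
Side table €127.69: home furniture, €100.00 or more → 8% → €10.22
Tax on home furniture = €1.10 + €10.22 = €11.32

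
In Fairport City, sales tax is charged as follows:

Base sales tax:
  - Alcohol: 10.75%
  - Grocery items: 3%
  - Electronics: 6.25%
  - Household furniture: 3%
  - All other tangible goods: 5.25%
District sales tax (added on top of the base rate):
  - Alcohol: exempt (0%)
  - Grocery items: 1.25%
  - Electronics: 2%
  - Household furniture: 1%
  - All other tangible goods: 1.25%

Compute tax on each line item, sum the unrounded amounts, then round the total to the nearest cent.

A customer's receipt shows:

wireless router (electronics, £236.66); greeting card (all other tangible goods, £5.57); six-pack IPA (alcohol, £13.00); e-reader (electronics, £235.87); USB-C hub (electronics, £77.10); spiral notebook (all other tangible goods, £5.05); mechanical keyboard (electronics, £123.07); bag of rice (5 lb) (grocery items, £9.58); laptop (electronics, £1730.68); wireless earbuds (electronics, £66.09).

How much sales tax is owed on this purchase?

Wireless router £236.66: electronics → 6.25% + 2% district = 8.25% → £19.52445
Greeting card £5.57: all other tangible goods → 5.25% + 1.25% district = 6.5% → £0.36205
Six-pack IPA £13.00: alcohol → 10.75% + 0% district = 10.75% → £1.3975
E-reader £235.87: electronics → 6.25% + 2% district = 8.25% → £19.459275
USB-C hub £77.10: electronics → 6.25% + 2% district = 8.25% → £6.36075
Spiral notebook £5.05: all other tangible goods → 5.25% + 1.25% district = 6.5% → £0.32825
Mechanical keyboard £123.07: electronics → 6.25% + 2% district = 8.25% → £10.153275
Bag of rice (5 lb) £9.58: grocery items → 3% + 1.25% district = 4.25% → £0.40715
Laptop £1730.68: electronics → 6.25% + 2% district = 8.25% → £142.7811
Wireless earbuds £66.09: electronics → 6.25% + 2% district = 8.25% → £5.452425
Unrounded tax sum = £206.226225 → £206.23

£206.23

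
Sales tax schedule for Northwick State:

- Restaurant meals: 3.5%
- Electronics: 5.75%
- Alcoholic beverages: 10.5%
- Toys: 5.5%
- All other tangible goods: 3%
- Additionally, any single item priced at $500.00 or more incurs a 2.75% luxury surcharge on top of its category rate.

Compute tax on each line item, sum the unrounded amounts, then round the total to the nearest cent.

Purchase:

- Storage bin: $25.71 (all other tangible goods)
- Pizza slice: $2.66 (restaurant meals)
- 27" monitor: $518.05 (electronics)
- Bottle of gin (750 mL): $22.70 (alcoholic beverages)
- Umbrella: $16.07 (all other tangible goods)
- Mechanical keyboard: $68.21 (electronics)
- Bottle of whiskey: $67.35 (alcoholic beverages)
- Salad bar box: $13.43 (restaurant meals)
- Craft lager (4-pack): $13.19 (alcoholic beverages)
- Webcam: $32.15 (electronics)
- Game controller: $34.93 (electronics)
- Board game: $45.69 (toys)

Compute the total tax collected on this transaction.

Storage bin $25.71: all other tangible goods → 3% → $0.7713
Pizza slice $2.66: restaurant meals → 3.5% → $0.0931
27" monitor $518.05: electronics → 5.75% + 2.75% surcharge = 8.5% → $44.03425
Bottle of gin (750 mL) $22.70: alcoholic beverages → 10.5% → $2.3835
Umbrella $16.07: all other tangible goods → 3% → $0.4821
Mechanical keyboard $68.21: electronics → 5.75% → $3.922075
Bottle of whiskey $67.35: alcoholic beverages → 10.5% → $7.07175
Salad bar box $13.43: restaurant meals → 3.5% → $0.47005
Craft lager (4-pack) $13.19: alcoholic beverages → 10.5% → $1.38495
Webcam $32.15: electronics → 5.75% → $1.848625
Game controller $34.93: electronics → 5.75% → $2.008475
Board game $45.69: toys → 5.5% → $2.51295
Unrounded tax sum = $66.983125 → $66.98

$66.98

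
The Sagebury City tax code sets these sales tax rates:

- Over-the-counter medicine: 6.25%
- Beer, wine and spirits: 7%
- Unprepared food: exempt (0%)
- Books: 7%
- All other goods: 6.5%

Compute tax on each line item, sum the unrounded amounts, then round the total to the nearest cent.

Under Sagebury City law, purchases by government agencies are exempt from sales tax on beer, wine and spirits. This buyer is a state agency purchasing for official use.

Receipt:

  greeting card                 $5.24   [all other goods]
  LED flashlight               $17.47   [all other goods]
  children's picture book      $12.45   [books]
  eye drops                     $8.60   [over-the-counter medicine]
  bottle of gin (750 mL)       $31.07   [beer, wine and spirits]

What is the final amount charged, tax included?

$77.72

Greeting card $5.24: all other goods → 6.5% → $0.3406
LED flashlight $17.47: all other goods → 6.5% → $1.13555
Children's picture book $12.45: books → 7% → $0.8715
Eye drops $8.60: over-the-counter medicine → 6.25% → $0.5375
Bottle of gin (750 mL) $31.07: beer, wine and spirits, buyer-exempt → 0% → $0.00
Subtotal = $74.83; unrounded tax = $2.88515 → $2.89; total due = $77.72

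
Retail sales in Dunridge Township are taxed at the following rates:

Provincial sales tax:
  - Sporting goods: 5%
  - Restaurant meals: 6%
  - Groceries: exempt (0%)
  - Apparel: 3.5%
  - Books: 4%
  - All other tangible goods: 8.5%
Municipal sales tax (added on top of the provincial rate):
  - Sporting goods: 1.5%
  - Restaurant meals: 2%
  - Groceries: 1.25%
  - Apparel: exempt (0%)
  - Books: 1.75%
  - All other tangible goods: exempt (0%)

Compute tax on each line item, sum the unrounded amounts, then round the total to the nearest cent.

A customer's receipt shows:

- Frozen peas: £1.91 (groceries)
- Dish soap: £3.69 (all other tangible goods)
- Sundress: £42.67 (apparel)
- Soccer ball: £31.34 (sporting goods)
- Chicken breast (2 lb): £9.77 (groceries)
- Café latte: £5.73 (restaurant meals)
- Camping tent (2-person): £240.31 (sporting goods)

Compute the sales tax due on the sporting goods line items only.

£17.66

Soccer ball £31.34: sporting goods → 5% + 1.5% municipal = 6.5% → £2.0371
Camping tent (2-person) £240.31: sporting goods → 5% + 1.5% municipal = 6.5% → £15.62015
Tax on sporting goods: unrounded sum = £17.65725 → £17.66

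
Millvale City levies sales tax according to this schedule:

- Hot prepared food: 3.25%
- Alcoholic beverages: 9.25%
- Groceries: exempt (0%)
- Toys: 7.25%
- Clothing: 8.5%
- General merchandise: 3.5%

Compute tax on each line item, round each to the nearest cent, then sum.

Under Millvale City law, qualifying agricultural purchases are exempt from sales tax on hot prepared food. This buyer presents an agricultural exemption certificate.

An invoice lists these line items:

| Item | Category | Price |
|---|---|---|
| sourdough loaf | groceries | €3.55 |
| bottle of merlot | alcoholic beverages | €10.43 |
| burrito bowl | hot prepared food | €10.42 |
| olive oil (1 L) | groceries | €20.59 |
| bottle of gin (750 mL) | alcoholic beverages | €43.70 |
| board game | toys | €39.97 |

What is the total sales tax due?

Sourdough loaf €3.55: groceries → 0% → €0.00
Bottle of merlot €10.43: alcoholic beverages → 9.25% → €0.96
Burrito bowl €10.42: hot prepared food, buyer-exempt → 0% → €0.00
Olive oil (1 L) €20.59: groceries → 0% → €0.00
Bottle of gin (750 mL) €43.70: alcoholic beverages → 9.25% → €4.04
Board game €39.97: toys → 7.25% → €2.90
Total tax = €0.96 + €4.04 + €2.90 = €7.90

€7.90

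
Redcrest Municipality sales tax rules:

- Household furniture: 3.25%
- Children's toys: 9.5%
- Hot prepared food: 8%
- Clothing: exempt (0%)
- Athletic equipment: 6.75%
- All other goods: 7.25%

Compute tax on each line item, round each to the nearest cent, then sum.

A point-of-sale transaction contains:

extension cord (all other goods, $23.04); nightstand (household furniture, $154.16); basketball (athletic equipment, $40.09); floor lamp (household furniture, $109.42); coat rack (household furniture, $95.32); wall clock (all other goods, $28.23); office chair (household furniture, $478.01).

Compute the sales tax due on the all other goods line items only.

$3.72

Extension cord $23.04: all other goods → 7.25% → $1.67
Wall clock $28.23: all other goods → 7.25% → $2.05
Tax on all other goods = $1.67 + $2.05 = $3.72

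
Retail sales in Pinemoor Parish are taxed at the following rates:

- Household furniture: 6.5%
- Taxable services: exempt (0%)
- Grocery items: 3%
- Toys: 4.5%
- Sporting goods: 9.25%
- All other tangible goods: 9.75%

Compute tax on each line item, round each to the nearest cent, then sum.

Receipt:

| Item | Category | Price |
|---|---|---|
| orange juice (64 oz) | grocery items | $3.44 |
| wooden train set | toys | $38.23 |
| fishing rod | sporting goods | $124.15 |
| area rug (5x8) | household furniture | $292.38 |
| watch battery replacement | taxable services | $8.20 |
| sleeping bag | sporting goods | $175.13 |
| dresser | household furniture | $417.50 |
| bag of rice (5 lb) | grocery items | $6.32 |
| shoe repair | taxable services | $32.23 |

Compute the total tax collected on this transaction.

$75.83

Orange juice (64 oz) $3.44: grocery items → 3% → $0.10
Wooden train set $38.23: toys → 4.5% → $1.72
Fishing rod $124.15: sporting goods → 9.25% → $11.48
Area rug (5x8) $292.38: household furniture → 6.5% → $19.00
Watch battery replacement $8.20: taxable services → 0% → $0.00
Sleeping bag $175.13: sporting goods → 9.25% → $16.20
Dresser $417.50: household furniture → 6.5% → $27.14
Bag of rice (5 lb) $6.32: grocery items → 3% → $0.19
Shoe repair $32.23: taxable services → 0% → $0.00
Total tax = $0.10 + $1.72 + $11.48 + $19.00 + $16.20 + $27.14 + $0.19 = $75.83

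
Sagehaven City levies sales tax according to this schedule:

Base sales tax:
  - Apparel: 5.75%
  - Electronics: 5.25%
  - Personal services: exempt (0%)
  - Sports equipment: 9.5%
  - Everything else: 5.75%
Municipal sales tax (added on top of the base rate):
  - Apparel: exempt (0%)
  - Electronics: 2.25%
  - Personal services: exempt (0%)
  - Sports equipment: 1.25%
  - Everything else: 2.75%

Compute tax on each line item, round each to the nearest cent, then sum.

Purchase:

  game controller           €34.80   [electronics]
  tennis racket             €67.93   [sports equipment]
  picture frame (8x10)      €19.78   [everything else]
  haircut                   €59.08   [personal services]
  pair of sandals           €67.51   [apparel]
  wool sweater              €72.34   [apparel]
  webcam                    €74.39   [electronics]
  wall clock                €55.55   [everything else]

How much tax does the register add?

€29.93

Game controller €34.80: electronics → 5.25% + 2.25% municipal = 7.5% → €2.61
Tennis racket €67.93: sports equipment → 9.5% + 1.25% municipal = 10.75% → €7.30
Picture frame (8x10) €19.78: everything else → 5.75% + 2.75% municipal = 8.5% → €1.68
Haircut €59.08: personal services → 0% + 0% municipal = 0% → €0.00
Pair of sandals €67.51: apparel → 5.75% + 0% municipal = 5.75% → €3.88
Wool sweater €72.34: apparel → 5.75% + 0% municipal = 5.75% → €4.16
Webcam €74.39: electronics → 5.25% + 2.25% municipal = 7.5% → €5.58
Wall clock €55.55: everything else → 5.75% + 2.75% municipal = 8.5% → €4.72
Total tax = €2.61 + €7.30 + €1.68 + €3.88 + €4.16 + €5.58 + €4.72 = €29.93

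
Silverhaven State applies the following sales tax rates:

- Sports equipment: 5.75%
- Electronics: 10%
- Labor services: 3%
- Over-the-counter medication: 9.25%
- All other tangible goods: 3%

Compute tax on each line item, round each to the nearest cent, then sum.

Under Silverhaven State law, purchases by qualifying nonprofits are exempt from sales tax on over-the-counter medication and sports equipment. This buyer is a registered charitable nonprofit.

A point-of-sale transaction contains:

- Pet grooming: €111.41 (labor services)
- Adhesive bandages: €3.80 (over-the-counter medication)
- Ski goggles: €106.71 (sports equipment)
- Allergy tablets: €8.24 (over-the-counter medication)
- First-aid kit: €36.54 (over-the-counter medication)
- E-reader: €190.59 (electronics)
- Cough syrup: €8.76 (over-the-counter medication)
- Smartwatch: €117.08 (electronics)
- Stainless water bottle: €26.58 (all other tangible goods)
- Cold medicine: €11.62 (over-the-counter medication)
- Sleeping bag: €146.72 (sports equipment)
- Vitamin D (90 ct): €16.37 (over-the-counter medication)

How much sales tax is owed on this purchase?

€34.91

Pet grooming €111.41: labor services → 3% → €3.34
Adhesive bandages €3.80: over-the-counter medication, buyer-exempt → 0% → €0.00
Ski goggles €106.71: sports equipment, buyer-exempt → 0% → €0.00
Allergy tablets €8.24: over-the-counter medication, buyer-exempt → 0% → €0.00
First-aid kit €36.54: over-the-counter medication, buyer-exempt → 0% → €0.00
E-reader €190.59: electronics → 10% → €19.06
Cough syrup €8.76: over-the-counter medication, buyer-exempt → 0% → €0.00
Smartwatch €117.08: electronics → 10% → €11.71
Stainless water bottle €26.58: all other tangible goods → 3% → €0.80
Cold medicine €11.62: over-the-counter medication, buyer-exempt → 0% → €0.00
Sleeping bag €146.72: sports equipment, buyer-exempt → 0% → €0.00
Vitamin D (90 ct) €16.37: over-the-counter medication, buyer-exempt → 0% → €0.00
Total tax = €3.34 + €19.06 + €11.71 + €0.80 = €34.91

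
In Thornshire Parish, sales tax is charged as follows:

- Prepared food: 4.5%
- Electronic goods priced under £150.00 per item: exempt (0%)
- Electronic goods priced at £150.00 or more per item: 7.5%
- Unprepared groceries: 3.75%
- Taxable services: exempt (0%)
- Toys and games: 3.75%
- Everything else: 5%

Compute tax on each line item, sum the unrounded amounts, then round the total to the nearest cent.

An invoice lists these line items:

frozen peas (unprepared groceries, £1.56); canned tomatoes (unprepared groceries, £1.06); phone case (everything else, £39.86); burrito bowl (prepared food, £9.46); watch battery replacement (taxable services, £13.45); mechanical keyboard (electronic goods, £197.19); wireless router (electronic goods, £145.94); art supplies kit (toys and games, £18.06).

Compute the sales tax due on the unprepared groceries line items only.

Frozen peas £1.56: unprepared groceries → 3.75% → £0.0585
Canned tomatoes £1.06: unprepared groceries → 3.75% → £0.03975
Tax on unprepared groceries: unrounded sum = £0.09825 → £0.10

£0.10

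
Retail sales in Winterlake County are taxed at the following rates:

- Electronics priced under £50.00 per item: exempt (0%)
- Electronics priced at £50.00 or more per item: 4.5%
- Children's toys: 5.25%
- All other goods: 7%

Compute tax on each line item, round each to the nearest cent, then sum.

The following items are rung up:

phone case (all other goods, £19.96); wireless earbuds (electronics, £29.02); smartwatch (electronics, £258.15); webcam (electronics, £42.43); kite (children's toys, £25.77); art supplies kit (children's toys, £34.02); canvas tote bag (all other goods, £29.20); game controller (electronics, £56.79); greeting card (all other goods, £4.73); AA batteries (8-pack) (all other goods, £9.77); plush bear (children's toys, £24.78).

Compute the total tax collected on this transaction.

Phone case £19.96: all other goods → 7% → £1.40
Wireless earbuds £29.02: electronics, under £50.00 → 0% → £0.00
Smartwatch £258.15: electronics, £50.00 or more → 4.5% → £11.62
Webcam £42.43: electronics, under £50.00 → 0% → £0.00
Kite £25.77: children's toys → 5.25% → £1.35
Art supplies kit £34.02: children's toys → 5.25% → £1.79
Canvas tote bag £29.20: all other goods → 7% → £2.04
Game controller £56.79: electronics, £50.00 or more → 4.5% → £2.56
Greeting card £4.73: all other goods → 7% → £0.33
AA batteries (8-pack) £9.77: all other goods → 7% → £0.68
Plush bear £24.78: children's toys → 5.25% → £1.30
Total tax = £1.40 + £11.62 + £1.35 + £1.79 + £2.04 + £2.56 + £0.33 + £0.68 + £1.30 = £23.07

£23.07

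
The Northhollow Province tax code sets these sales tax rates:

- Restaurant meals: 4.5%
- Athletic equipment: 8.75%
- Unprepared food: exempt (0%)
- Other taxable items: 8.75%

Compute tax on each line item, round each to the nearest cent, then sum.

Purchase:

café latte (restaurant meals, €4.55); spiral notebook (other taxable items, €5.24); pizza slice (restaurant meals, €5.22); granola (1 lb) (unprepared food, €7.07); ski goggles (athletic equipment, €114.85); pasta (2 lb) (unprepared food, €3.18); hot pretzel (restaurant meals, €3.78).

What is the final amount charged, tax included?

€155.00

Café latte €4.55: restaurant meals → 4.5% → €0.20
Spiral notebook €5.24: other taxable items → 8.75% → €0.46
Pizza slice €5.22: restaurant meals → 4.5% → €0.23
Granola (1 lb) €7.07: unprepared food → 0% → €0.00
Ski goggles €114.85: athletic equipment → 8.75% → €10.05
Pasta (2 lb) €3.18: unprepared food → 0% → €0.00
Hot pretzel €3.78: restaurant meals → 4.5% → €0.17
Subtotal = €143.89; tax = €11.11; total due = €155.00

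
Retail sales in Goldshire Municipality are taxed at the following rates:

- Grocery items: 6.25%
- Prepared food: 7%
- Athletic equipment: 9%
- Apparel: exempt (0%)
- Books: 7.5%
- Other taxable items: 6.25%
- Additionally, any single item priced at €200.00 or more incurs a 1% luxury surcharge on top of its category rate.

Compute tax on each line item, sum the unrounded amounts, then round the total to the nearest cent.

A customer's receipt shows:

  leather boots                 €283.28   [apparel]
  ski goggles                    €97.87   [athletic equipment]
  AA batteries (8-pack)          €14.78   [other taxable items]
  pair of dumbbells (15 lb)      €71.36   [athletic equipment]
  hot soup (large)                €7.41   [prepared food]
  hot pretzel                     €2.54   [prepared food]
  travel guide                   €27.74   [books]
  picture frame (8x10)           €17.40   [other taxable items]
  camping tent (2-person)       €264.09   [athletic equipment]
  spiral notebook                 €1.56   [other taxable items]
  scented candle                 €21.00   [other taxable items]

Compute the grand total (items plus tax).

Leather boots €283.28: apparel → 0% + 1% surcharge = 1% → €2.8328
Ski goggles €97.87: athletic equipment → 9% → €8.8083
AA batteries (8-pack) €14.78: other taxable items → 6.25% → €0.92375
Pair of dumbbells (15 lb) €71.36: athletic equipment → 9% → €6.4224
Hot soup (large) €7.41: prepared food → 7% → €0.5187
Hot pretzel €2.54: prepared food → 7% → €0.1778
Travel guide €27.74: books → 7.5% → €2.0805
Picture frame (8x10) €17.40: other taxable items → 6.25% → €1.0875
Camping tent (2-person) €264.09: athletic equipment → 9% + 1% surcharge = 10% → €26.409
Spiral notebook €1.56: other taxable items → 6.25% → €0.0975
Scented candle €21.00: other taxable items → 6.25% → €1.3125
Subtotal = €809.03; unrounded tax = €50.67075 → €50.67; total due = €859.70

€859.70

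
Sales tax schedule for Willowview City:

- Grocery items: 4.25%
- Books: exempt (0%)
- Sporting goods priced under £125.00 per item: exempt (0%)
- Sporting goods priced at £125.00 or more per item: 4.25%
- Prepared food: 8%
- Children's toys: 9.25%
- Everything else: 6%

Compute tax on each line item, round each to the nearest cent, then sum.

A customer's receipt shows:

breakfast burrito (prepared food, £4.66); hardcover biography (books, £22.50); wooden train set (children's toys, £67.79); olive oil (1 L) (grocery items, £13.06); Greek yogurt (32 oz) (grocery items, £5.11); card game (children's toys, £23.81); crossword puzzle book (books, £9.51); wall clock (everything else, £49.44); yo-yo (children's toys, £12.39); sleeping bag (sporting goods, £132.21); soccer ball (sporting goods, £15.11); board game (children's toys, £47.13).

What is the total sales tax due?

£23.72

Breakfast burrito £4.66: prepared food → 8% → £0.37
Hardcover biography £22.50: books → 0% → £0.00
Wooden train set £67.79: children's toys → 9.25% → £6.27
Olive oil (1 L) £13.06: grocery items → 4.25% → £0.56
Greek yogurt (32 oz) £5.11: grocery items → 4.25% → £0.22
Card game £23.81: children's toys → 9.25% → £2.20
Crossword puzzle book £9.51: books → 0% → £0.00
Wall clock £49.44: everything else → 6% → £2.97
Yo-yo £12.39: children's toys → 9.25% → £1.15
Sleeping bag £132.21: sporting goods, £125.00 or more → 4.25% → £5.62
Soccer ball £15.11: sporting goods, under £125.00 → 0% → £0.00
Board game £47.13: children's toys → 9.25% → £4.36
Total tax = £0.37 + £6.27 + £0.56 + £0.22 + £2.20 + £2.97 + £1.15 + £5.62 + £4.36 = £23.72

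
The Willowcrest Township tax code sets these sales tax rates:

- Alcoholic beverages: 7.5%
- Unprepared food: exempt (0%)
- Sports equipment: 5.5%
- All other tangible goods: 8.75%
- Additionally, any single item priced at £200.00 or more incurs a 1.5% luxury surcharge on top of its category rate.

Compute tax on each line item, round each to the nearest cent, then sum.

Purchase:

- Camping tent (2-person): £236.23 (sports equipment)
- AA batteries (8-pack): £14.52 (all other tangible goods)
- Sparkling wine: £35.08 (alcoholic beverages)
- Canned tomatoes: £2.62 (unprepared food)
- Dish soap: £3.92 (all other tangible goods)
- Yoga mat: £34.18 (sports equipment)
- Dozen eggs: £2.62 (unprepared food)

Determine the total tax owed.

Camping tent (2-person) £236.23: sports equipment → 5.5% + 1.5% surcharge = 7% → £16.54
AA batteries (8-pack) £14.52: all other tangible goods → 8.75% → £1.27
Sparkling wine £35.08: alcoholic beverages → 7.5% → £2.63
Canned tomatoes £2.62: unprepared food → 0% → £0.00
Dish soap £3.92: all other tangible goods → 8.75% → £0.34
Yoga mat £34.18: sports equipment → 5.5% → £1.88
Dozen eggs £2.62: unprepared food → 0% → £0.00
Total tax = £16.54 + £1.27 + £2.63 + £0.34 + £1.88 = £22.66

£22.66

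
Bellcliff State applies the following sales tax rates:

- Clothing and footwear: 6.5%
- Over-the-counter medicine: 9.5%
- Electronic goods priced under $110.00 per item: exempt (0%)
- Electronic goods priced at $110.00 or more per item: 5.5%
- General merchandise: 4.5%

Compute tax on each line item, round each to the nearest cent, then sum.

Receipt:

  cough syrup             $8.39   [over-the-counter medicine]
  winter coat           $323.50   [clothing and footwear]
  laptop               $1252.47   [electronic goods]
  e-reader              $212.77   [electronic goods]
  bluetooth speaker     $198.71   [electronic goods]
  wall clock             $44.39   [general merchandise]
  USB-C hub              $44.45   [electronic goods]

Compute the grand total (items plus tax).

Cough syrup $8.39: over-the-counter medicine → 9.5% → $0.80
Winter coat $323.50: clothing and footwear → 6.5% → $21.03
Laptop $1252.47: electronic goods, $110.00 or more → 5.5% → $68.89
E-reader $212.77: electronic goods, $110.00 or more → 5.5% → $11.70
Bluetooth speaker $198.71: electronic goods, $110.00 or more → 5.5% → $10.93
Wall clock $44.39: general merchandise → 4.5% → $2.00
USB-C hub $44.45: electronic goods, under $110.00 → 0% → $0.00
Subtotal = $2084.68; tax = $115.35; total due = $2200.03

$2200.03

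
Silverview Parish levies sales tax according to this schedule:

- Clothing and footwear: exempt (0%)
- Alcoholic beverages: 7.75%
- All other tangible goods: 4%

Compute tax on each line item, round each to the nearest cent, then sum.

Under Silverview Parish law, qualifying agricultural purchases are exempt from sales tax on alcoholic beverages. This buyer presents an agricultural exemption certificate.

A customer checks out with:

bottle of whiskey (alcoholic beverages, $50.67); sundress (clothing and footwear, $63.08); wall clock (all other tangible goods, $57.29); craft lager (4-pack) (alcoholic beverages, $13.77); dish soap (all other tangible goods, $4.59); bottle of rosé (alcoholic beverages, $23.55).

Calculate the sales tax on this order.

$2.47

Bottle of whiskey $50.67: alcoholic beverages, buyer-exempt → 0% → $0.00
Sundress $63.08: clothing and footwear → 0% → $0.00
Wall clock $57.29: all other tangible goods → 4% → $2.29
Craft lager (4-pack) $13.77: alcoholic beverages, buyer-exempt → 0% → $0.00
Dish soap $4.59: all other tangible goods → 4% → $0.18
Bottle of rosé $23.55: alcoholic beverages, buyer-exempt → 0% → $0.00
Total tax = $2.29 + $0.18 = $2.47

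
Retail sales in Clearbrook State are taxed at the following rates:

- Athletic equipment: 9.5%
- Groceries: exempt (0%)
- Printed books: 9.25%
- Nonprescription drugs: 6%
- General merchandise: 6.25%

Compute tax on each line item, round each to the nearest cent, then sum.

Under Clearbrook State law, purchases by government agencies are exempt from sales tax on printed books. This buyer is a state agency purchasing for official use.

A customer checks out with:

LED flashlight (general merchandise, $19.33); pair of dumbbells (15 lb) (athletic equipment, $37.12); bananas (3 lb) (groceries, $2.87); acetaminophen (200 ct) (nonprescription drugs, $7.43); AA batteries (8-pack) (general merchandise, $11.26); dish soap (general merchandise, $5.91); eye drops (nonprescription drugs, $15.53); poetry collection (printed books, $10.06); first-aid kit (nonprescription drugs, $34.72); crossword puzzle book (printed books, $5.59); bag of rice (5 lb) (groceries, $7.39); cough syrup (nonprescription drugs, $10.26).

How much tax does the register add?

$9.89

LED flashlight $19.33: general merchandise → 6.25% → $1.21
Pair of dumbbells (15 lb) $37.12: athletic equipment → 9.5% → $3.53
Bananas (3 lb) $2.87: groceries → 0% → $0.00
Acetaminophen (200 ct) $7.43: nonprescription drugs → 6% → $0.45
AA batteries (8-pack) $11.26: general merchandise → 6.25% → $0.70
Dish soap $5.91: general merchandise → 6.25% → $0.37
Eye drops $15.53: nonprescription drugs → 6% → $0.93
Poetry collection $10.06: printed books, buyer-exempt → 0% → $0.00
First-aid kit $34.72: nonprescription drugs → 6% → $2.08
Crossword puzzle book $5.59: printed books, buyer-exempt → 0% → $0.00
Bag of rice (5 lb) $7.39: groceries → 0% → $0.00
Cough syrup $10.26: nonprescription drugs → 6% → $0.62
Total tax = $1.21 + $3.53 + $0.45 + $0.70 + $0.37 + $0.93 + $2.08 + $0.62 = $9.89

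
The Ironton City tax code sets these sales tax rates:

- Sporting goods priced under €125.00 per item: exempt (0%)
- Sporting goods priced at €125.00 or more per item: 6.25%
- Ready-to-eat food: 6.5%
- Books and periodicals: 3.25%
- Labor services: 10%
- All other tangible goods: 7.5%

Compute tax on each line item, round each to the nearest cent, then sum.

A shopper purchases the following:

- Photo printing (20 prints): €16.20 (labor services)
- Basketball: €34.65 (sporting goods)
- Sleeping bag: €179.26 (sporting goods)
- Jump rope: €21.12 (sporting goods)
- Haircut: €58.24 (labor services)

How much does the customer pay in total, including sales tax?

Photo printing (20 prints) €16.20: labor services → 10% → €1.62
Basketball €34.65: sporting goods, under €125.00 → 0% → €0.00
Sleeping bag €179.26: sporting goods, €125.00 or more → 6.25% → €11.20
Jump rope €21.12: sporting goods, under €125.00 → 0% → €0.00
Haircut €58.24: labor services → 10% → €5.82
Subtotal = €309.47; tax = €18.64; total due = €328.11

€328.11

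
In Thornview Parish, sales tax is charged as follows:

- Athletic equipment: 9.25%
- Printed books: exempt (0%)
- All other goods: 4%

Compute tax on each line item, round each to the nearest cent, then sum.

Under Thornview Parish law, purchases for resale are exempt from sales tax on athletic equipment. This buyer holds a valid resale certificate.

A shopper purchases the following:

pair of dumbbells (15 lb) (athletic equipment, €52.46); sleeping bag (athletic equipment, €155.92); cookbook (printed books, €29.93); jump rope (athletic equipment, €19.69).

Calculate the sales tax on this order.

€0.00

Pair of dumbbells (15 lb) €52.46: athletic equipment, buyer-exempt → 0% → €0.00
Sleeping bag €155.92: athletic equipment, buyer-exempt → 0% → €0.00
Cookbook €29.93: printed books → 0% → €0.00
Jump rope €19.69: athletic equipment, buyer-exempt → 0% → €0.00
Total tax = €0.00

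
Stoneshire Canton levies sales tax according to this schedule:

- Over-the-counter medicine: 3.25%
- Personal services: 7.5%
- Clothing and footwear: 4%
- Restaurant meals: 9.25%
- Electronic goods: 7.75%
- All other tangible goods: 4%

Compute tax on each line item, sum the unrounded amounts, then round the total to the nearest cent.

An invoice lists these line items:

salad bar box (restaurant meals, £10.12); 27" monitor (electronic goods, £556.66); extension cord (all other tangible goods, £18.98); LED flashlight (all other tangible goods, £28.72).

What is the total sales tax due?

Salad bar box £10.12: restaurant meals → 9.25% → £0.9361
27" monitor £556.66: electronic goods → 7.75% → £43.14115
Extension cord £18.98: all other tangible goods → 4% → £0.7592
LED flashlight £28.72: all other tangible goods → 4% → £1.1488
Unrounded tax sum = £45.98525 → £45.99

£45.99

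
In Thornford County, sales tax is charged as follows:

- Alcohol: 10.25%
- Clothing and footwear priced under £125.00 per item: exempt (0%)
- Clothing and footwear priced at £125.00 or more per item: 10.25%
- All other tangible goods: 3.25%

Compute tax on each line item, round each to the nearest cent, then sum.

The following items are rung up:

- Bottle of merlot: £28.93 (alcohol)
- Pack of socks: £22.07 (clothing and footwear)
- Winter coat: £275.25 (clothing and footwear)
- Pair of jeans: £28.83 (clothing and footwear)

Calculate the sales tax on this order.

Bottle of merlot £28.93: alcohol → 10.25% → £2.97
Pack of socks £22.07: clothing and footwear, under £125.00 → 0% → £0.00
Winter coat £275.25: clothing and footwear, £125.00 or more → 10.25% → £28.21
Pair of jeans £28.83: clothing and footwear, under £125.00 → 0% → £0.00
Total tax = £2.97 + £28.21 = £31.18

£31.18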